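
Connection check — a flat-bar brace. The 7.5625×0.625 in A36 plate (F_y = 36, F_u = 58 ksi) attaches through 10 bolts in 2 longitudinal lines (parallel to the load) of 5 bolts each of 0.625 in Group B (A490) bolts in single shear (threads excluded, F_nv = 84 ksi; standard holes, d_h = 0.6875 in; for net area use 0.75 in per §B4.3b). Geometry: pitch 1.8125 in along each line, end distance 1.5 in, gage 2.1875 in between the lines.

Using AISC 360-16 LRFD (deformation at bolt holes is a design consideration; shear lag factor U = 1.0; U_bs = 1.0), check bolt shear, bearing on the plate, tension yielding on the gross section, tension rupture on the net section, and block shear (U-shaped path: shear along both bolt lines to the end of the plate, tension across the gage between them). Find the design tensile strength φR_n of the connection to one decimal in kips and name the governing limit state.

153.1 kips (gross-section yield governs)

Bolt shear: A_b = π(0.625)²/4 = 0.3068 in². φR_n = 0.75 × 84 × 0.3068 × 10 × 1 = 193.3 kips.
Bearing (0.625 in plate, F_u = 58 ksi): end bolts L_c = 1.5 − 0.6875/2 = 1.15625, R_n = min(1.2×1.15625×0.625×58, 2.4×0.625×0.625×58) = 50.297 kips/bolt; interior L_c = 1.8125 − 0.6875 = 1.125, R_n = 48.938 kips/bolt. φR_n = 0.75 × (2×50.297 + 8×48.938) = 369.1 kips.
Tension yield (gross): A_g = 7.5625×0.625 = 4.7266 in². φR_n = 0.90 × 36 × 4.7266 = 153.1 kips.
Tension rupture (net): A_n = (7.5625 − 2×0.75)×0.625 = 3.7891 in² (U = 1.0, A_e = A_n). φR_n = 0.75 × 58 × 3.7891 = 164.8 kips.
Block shear: shear path 2×[1.5+4×1.8125] = 2×8.75 in, A_gv = 10.938, A_nv = 2×(8.75 − 4.5×0.75)×0.625 = 6.7188 in²; tension across gage: (2.1875 − 1×0.75)×0.625 = 0.89844 in². R_n = min(0.6×58×6.7188, 0.6×36×10.938) + 1.0×58×0.89844 = min(233.81, 236.26) + 52.11 = 285.92 kips. φR_n = 0.75 × 285.92 = 214.4 kips.
Governing: min(193.3, 369.1, 153.1, 164.8, 214.4) = 153.1 kips → gross-section yield.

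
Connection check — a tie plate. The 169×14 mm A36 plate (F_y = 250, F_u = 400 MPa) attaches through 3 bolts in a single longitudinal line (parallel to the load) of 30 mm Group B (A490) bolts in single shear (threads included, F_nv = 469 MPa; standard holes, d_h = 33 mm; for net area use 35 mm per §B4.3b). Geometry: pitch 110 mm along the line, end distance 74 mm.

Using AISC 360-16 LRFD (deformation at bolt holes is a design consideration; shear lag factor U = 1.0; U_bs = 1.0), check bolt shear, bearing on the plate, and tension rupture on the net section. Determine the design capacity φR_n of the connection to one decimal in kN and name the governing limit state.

562.8 kN (net-section rupture governs)

Bolt shear: A_b = π(30)²/4 = 706.86 mm². φR_n = 0.75 × 469 × 706.86 × 3 × 1 = 745.9 kN.
Bearing (14 mm plate, F_u = 400 MPa): end bolts L_c = 74 − 33/2 = 57.5, R_n = min(1.2×57.5×14×400, 2.4×30×14×400) = 386.4 kN/bolt; interior L_c = 110 − 33 = 77, R_n = 403.2 kN/bolt. φR_n = 0.75 × (1×386.4 + 2×403.2) = 894.6 kN.
Tension rupture (net): A_n = (169 − 1×35)×14 = 1876 mm² (U = 1.0, A_e = A_n). φR_n = 0.75 × 400 × 1876 = 562.8 kN.
Governing: min(745.9, 894.6, 562.8) = 562.8 kN → net-section rupture.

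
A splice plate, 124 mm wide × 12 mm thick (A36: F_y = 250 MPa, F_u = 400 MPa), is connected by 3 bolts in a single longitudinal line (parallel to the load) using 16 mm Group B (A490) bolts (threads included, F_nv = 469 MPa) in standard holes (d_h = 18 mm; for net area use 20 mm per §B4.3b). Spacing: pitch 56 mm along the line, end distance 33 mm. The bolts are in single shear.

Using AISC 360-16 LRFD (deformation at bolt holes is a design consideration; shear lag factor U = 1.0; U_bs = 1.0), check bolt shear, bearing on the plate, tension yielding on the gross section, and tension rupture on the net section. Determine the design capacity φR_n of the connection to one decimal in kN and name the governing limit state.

Bolt shear: A_b = π(16)²/4 = 201.06 mm². φR_n = 0.75 × 469 × 201.06 × 3 × 1 = 212.2 kN.
Bearing (12 mm plate, F_u = 400 MPa): end bolts L_c = 33 − 18/2 = 24, R_n = min(1.2×24×12×400, 2.4×16×12×400) = 138.24 kN/bolt; interior L_c = 56 − 18 = 38, R_n = 184.32 kN/bolt. φR_n = 0.75 × (1×138.24 + 2×184.32) = 380.2 kN.
Tension yield (gross): A_g = 124×12 = 1488 mm². φR_n = 0.90 × 250 × 1488 = 334.8 kN.
Tension rupture (net): A_n = (124 − 1×20)×12 = 1248 mm² (U = 1.0, A_e = A_n). φR_n = 0.75 × 400 × 1248 = 374.4 kN.
Governing: min(212.2, 380.2, 334.8, 374.4) = 212.2 kN → bolt shear.

212.2 kN (bolt shear governs)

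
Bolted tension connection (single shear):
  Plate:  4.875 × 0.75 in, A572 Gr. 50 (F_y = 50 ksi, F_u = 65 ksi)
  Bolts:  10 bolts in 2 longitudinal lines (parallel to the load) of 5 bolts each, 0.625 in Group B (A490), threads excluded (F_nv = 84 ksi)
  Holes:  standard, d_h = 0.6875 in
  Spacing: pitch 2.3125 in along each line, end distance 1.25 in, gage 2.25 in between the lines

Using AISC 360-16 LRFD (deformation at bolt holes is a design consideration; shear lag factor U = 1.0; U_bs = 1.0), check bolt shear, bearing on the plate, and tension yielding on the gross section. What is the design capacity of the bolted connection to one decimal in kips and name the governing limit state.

164.5 kips (gross-section yield governs)

Bolt shear: A_b = π(0.625)²/4 = 0.3068 in². φR_n = 0.75 × 84 × 0.3068 × 10 × 1 = 193.3 kips.
Bearing (0.75 in plate, F_u = 65 ksi): end bolts L_c = 1.25 − 0.6875/2 = 0.90625, R_n = min(1.2×0.90625×0.75×65, 2.4×0.625×0.75×65) = 53.016 kips/bolt; interior L_c = 2.3125 − 0.6875 = 1.625, R_n = 73.125 kips/bolt. φR_n = 0.75 × (2×53.016 + 8×73.125) = 518.3 kips.
Tension yield (gross): A_g = 4.875×0.75 = 3.6563 in². φR_n = 0.90 × 50 × 3.6563 = 164.5 kips.
Governing: min(193.3, 518.3, 164.5) = 164.5 kips → gross-section yield.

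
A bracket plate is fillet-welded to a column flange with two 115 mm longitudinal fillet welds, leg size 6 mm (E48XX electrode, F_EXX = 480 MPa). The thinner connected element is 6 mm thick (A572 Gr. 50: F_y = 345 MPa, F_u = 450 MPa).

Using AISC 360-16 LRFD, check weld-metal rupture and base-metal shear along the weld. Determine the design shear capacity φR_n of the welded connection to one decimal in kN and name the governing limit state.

210.7 kN (weld metal governs)

Weld metal: throat = 0.707×6 = 4.242 mm, L = 2×115 = 230 mm. φR_n = 0.75 × 0.6 × 480 × 4.242 × 230 = 210.7 kN.
Base metal shear (6 mm plate): yield φR_n = 1.0×0.6×345×6×230 = 285.7 kN; rupture φR_n = 0.75×0.6×450×6×230 = 279.5 kN; take 279.5 kN (rupture).
Governing: min(210.7, 279.5) = 210.7 kN → weld metal.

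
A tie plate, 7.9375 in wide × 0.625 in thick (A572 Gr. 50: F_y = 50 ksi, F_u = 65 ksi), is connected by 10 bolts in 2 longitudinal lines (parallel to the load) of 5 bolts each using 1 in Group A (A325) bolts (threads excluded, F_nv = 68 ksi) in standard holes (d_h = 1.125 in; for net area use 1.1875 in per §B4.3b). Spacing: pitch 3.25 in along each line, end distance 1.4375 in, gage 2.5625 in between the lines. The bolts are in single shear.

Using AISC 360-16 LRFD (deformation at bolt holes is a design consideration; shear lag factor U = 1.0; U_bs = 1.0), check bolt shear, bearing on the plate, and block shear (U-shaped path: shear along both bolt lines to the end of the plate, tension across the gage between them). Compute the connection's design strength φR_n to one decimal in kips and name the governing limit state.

Bolt shear: A_b = π(1)²/4 = 0.7854 in². φR_n = 0.75 × 68 × 0.7854 × 10 × 1 = 400.6 kips.
Bearing (0.625 in plate, F_u = 65 ksi): end bolts L_c = 1.4375 − 1.125/2 = 0.875, R_n = min(1.2×0.875×0.625×65, 2.4×1×0.625×65) = 42.656 kips/bolt; interior L_c = 3.25 − 1.125 = 2.125, R_n = 97.5 kips/bolt. φR_n = 0.75 × (2×42.656 + 8×97.5) = 649.0 kips.
Block shear: shear path 2×[1.4375+4×3.25] = 2×14.4375 in, A_gv = 18.047, A_nv = 2×(14.4375 − 4.5×1.1875)×0.625 = 11.367 in²; tension across gage: (2.5625 − 1×1.1875)×0.625 = 0.85938 in². R_n = min(0.6×65×11.367, 0.6×50×18.047) + 1.0×65×0.85938 = min(443.31, 541.41) + 55.86 = 499.17 kips. φR_n = 0.75 × 499.17 = 374.4 kips.
Governing: min(400.6, 649.0, 374.4) = 374.4 kips → block shear.

374.4 kips (block shear governs)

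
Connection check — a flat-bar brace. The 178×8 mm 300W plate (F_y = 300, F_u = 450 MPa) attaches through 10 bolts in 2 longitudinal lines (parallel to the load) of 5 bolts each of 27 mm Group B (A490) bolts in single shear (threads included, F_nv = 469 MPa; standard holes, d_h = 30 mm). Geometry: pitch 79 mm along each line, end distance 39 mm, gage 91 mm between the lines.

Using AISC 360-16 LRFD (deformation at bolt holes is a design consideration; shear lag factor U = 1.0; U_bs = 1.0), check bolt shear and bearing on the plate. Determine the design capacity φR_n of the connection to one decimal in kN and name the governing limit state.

Bolt shear: A_b = π(27)²/4 = 572.56 mm². φR_n = 0.75 × 469 × 572.56 × 10 × 1 = 2014.0 kN.
Bearing (8 mm plate, F_u = 450 MPa): end bolts L_c = 39 − 30/2 = 24, R_n = min(1.2×24×8×450, 2.4×27×8×450) = 103.68 kN/bolt; interior L_c = 79 − 30 = 49, R_n = 211.68 kN/bolt. φR_n = 0.75 × (2×103.68 + 8×211.68) = 1425.6 kN.
Governing: min(2014.0, 1425.6) = 1425.6 kN → bearing.

1425.6 kN (bearing governs)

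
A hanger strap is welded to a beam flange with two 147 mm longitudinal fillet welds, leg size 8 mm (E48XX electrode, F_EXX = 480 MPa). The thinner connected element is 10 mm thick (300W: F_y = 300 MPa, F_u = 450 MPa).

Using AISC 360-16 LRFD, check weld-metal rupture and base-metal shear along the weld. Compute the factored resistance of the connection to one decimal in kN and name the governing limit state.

Weld metal: throat = 0.707×8 = 5.656 mm, L = 2×147 = 294 mm. φR_n = 0.75 × 0.6 × 480 × 5.656 × 294 = 359.2 kN.
Base metal shear (10 mm plate): yield φR_n = 1.0×0.6×300×10×294 = 529.2 kN; rupture φR_n = 0.75×0.6×450×10×294 = 595.4 kN; take 529.2 kN (yield).
Governing: min(359.2, 529.2) = 359.2 kN → weld metal.

359.2 kN (weld metal governs)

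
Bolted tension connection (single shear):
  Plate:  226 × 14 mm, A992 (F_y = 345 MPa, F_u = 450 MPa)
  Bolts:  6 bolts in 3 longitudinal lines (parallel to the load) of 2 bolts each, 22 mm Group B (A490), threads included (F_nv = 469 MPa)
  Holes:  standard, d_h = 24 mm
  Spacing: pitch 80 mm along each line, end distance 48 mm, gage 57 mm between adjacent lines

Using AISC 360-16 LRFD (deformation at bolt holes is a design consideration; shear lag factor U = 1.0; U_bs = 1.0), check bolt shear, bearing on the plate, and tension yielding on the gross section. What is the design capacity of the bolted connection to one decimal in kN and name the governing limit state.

Bolt shear: A_b = π(22)²/4 = 380.13 mm². φR_n = 0.75 × 469 × 380.13 × 6 × 1 = 802.3 kN.
Bearing (14 mm plate, F_u = 450 MPa): end bolts L_c = 48 − 24/2 = 36, R_n = min(1.2×36×14×450, 2.4×22×14×450) = 272.16 kN/bolt; interior L_c = 80 − 24 = 56, R_n = 332.64 kN/bolt. φR_n = 0.75 × (3×272.16 + 3×332.64) = 1360.8 kN.
Tension yield (gross): A_g = 226×14 = 3164 mm². φR_n = 0.90 × 345 × 3164 = 982.4 kN.
Governing: min(802.3, 1360.8, 982.4) = 802.3 kN → bolt shear.

802.3 kN (bolt shear governs)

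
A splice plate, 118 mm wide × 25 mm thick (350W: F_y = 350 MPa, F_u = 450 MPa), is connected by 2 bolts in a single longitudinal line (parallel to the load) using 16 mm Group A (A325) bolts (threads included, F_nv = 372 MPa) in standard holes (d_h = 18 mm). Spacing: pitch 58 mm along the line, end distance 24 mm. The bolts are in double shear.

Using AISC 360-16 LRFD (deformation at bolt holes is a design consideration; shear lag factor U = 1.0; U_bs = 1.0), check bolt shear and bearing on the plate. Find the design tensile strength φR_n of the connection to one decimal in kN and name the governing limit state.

Bolt shear: A_b = π(16)²/4 = 201.06 mm². φR_n = 0.75 × 372 × 201.06 × 2 × 2 = 224.4 kN.
Bearing (25 mm plate, F_u = 450 MPa): end bolts L_c = 24 − 18/2 = 15, R_n = min(1.2×15×25×450, 2.4×16×25×450) = 202.5 kN/bolt; interior L_c = 58 − 18 = 40, R_n = 432 kN/bolt. φR_n = 0.75 × (1×202.5 + 1×432) = 475.9 kN.
Governing: min(224.4, 475.9) = 224.4 kN → bolt shear.

224.4 kN (bolt shear governs)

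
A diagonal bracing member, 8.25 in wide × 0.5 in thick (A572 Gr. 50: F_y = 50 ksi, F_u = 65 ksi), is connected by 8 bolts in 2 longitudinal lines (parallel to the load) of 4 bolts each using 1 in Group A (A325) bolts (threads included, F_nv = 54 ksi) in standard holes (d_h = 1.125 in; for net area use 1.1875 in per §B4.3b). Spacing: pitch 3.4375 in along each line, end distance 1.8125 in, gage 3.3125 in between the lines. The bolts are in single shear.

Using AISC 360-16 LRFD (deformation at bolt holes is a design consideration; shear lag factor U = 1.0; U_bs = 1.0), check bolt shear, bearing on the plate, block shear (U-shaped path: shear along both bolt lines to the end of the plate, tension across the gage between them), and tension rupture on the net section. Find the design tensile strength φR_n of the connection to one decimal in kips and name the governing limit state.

143.2 kips (net-section rupture governs)

Bolt shear: A_b = π(1)²/4 = 0.7854 in². φR_n = 0.75 × 54 × 0.7854 × 8 × 1 = 254.5 kips.
Bearing (0.5 in plate, F_u = 65 ksi): end bolts L_c = 1.8125 − 1.125/2 = 1.25, R_n = min(1.2×1.25×0.5×65, 2.4×1×0.5×65) = 48.75 kips/bolt; interior L_c = 3.4375 − 1.125 = 2.3125, R_n = 78 kips/bolt. φR_n = 0.75 × (2×48.75 + 6×78) = 424.1 kips.
Block shear: shear path 2×[1.8125+3×3.4375] = 2×12.125 in, A_gv = 12.125, A_nv = 2×(12.125 − 3.5×1.1875)×0.5 = 7.9688 in²; tension across gage: (3.3125 − 1×1.1875)×0.5 = 1.0625 in². R_n = min(0.6×65×7.9688, 0.6×50×12.125) + 1.0×65×1.0625 = min(310.78, 363.75) + 69.063 = 379.84 kips. φR_n = 0.75 × 379.84 = 284.9 kips.
Tension rupture (net): A_n = (8.25 − 2×1.1875)×0.5 = 2.9375 in² (U = 1.0, A_e = A_n). φR_n = 0.75 × 65 × 2.9375 = 143.2 kips.
Governing: min(254.5, 424.1, 284.9, 143.2) = 143.2 kips → net-section rupture.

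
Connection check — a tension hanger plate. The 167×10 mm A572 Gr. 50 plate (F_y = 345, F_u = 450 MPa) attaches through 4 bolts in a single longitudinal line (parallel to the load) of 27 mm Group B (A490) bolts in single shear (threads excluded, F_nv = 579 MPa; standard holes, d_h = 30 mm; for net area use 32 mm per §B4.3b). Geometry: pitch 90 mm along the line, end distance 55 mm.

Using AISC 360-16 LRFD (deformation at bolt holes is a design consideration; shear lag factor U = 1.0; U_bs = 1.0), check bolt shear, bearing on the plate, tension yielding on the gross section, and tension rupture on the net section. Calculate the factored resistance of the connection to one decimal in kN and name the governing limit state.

455.6 kN (net-section rupture governs)

Bolt shear: A_b = π(27)²/4 = 572.56 mm². φR_n = 0.75 × 579 × 572.56 × 4 × 1 = 994.5 kN.
Bearing (10 mm plate, F_u = 450 MPa): end bolts L_c = 55 − 30/2 = 40, R_n = min(1.2×40×10×450, 2.4×27×10×450) = 216 kN/bolt; interior L_c = 90 − 30 = 60, R_n = 291.6 kN/bolt. φR_n = 0.75 × (1×216 + 3×291.6) = 818.1 kN.
Tension yield (gross): A_g = 167×10 = 1670 mm². φR_n = 0.90 × 345 × 1670 = 518.5 kN.
Tension rupture (net): A_n = (167 − 1×32)×10 = 1350 mm² (U = 1.0, A_e = A_n). φR_n = 0.75 × 450 × 1350 = 455.6 kN.
Governing: min(994.5, 818.1, 518.5, 455.6) = 455.6 kN → net-section rupture.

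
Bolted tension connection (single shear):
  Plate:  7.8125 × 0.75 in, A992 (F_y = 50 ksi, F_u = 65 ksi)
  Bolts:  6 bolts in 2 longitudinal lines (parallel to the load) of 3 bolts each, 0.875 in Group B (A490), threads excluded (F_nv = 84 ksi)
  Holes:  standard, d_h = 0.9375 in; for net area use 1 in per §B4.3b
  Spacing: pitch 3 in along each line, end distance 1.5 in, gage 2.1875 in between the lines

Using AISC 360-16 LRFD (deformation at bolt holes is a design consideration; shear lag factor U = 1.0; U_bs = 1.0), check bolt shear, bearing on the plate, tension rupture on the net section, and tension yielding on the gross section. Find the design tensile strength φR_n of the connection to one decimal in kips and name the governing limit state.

212.5 kips (net-section rupture governs)

Bolt shear: A_b = π(0.875)²/4 = 0.60132 in². φR_n = 0.75 × 84 × 0.60132 × 6 × 1 = 227.3 kips.
Bearing (0.75 in plate, F_u = 65 ksi): end bolts L_c = 1.5 − 0.9375/2 = 1.03125, R_n = min(1.2×1.03125×0.75×65, 2.4×0.875×0.75×65) = 60.328 kips/bolt; interior L_c = 3 − 0.9375 = 2.0625, R_n = 102.38 kips/bolt. φR_n = 0.75 × (2×60.328 + 4×102.38) = 397.6 kips.
Tension rupture (net): A_n = (7.8125 − 2×1)×0.75 = 4.3594 in² (U = 1.0, A_e = A_n). φR_n = 0.75 × 65 × 4.3594 = 212.5 kips.
Tension yield (gross): A_g = 7.8125×0.75 = 5.8594 in². φR_n = 0.90 × 50 × 5.8594 = 263.7 kips.
Governing: min(227.3, 397.6, 212.5, 263.7) = 212.5 kips → net-section rupture.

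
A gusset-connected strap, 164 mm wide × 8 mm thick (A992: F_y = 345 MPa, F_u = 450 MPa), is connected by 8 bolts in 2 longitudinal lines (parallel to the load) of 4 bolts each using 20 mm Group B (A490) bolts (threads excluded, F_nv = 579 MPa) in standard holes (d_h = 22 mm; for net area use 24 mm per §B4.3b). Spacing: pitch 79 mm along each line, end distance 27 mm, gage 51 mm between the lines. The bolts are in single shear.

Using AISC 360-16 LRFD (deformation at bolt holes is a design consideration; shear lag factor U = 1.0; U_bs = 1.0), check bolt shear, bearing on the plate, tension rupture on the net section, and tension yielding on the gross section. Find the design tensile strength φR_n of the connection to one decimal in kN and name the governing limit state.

Bolt shear: A_b = π(20)²/4 = 314.16 mm². φR_n = 0.75 × 579 × 314.16 × 8 × 1 = 1091.4 kN.
Bearing (8 mm plate, F_u = 450 MPa): end bolts L_c = 27 − 22/2 = 16, R_n = min(1.2×16×8×450, 2.4×20×8×450) = 69.12 kN/bolt; interior L_c = 79 − 22 = 57, R_n = 172.8 kN/bolt. φR_n = 0.75 × (2×69.12 + 6×172.8) = 881.3 kN.
Tension rupture (net): A_n = (164 − 2×24)×8 = 928 mm² (U = 1.0, A_e = A_n). φR_n = 0.75 × 450 × 928 = 313.2 kN.
Tension yield (gross): A_g = 164×8 = 1312 mm². φR_n = 0.90 × 345 × 1312 = 407.4 kN.
Governing: min(1091.4, 881.3, 313.2, 407.4) = 313.2 kN → net-section rupture.

313.2 kN (net-section rupture governs)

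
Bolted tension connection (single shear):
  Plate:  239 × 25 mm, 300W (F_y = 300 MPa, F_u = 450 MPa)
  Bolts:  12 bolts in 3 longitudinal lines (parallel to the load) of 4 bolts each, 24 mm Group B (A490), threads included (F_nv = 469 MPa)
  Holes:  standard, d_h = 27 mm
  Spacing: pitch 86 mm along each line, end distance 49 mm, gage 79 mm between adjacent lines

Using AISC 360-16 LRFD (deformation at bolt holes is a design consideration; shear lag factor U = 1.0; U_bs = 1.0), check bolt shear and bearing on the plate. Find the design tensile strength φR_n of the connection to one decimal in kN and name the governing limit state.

Bolt shear: A_b = π(24)²/4 = 452.39 mm². φR_n = 0.75 × 469 × 452.39 × 12 × 1 = 1909.5 kN.
Bearing (25 mm plate, F_u = 450 MPa): end bolts L_c = 49 − 27/2 = 35.5, R_n = min(1.2×35.5×25×450, 2.4×24×25×450) = 479.25 kN/bolt; interior L_c = 86 − 27 = 59, R_n = 648 kN/bolt. φR_n = 0.75 × (3×479.25 + 9×648) = 5452.3 kN.
Governing: min(1909.5, 5452.3) = 1909.5 kN → bolt shear.

1909.5 kN (bolt shear governs)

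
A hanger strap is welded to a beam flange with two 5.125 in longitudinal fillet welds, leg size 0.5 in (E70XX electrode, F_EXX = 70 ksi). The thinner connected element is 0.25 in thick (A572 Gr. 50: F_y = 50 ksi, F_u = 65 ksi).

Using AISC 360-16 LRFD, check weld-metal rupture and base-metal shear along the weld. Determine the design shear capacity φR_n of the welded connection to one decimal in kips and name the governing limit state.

Weld metal: throat = 0.707×0.5 = 0.3535 in, L = 2×5.125 = 10.25 in. φR_n = 0.75 × 0.6 × 70 × 0.3535 × 10.25 = 114.1 kips.
Base metal shear (0.25 in plate): yield φR_n = 1.0×0.6×50×0.25×10.25 = 76.9 kips; rupture φR_n = 0.75×0.6×65×0.25×10.25 = 75.0 kips; take 75.0 kips (rupture).
Governing: min(114.1, 75.0) = 75.0 kips → base-metal shear.

75.0 kips (base-metal shear governs)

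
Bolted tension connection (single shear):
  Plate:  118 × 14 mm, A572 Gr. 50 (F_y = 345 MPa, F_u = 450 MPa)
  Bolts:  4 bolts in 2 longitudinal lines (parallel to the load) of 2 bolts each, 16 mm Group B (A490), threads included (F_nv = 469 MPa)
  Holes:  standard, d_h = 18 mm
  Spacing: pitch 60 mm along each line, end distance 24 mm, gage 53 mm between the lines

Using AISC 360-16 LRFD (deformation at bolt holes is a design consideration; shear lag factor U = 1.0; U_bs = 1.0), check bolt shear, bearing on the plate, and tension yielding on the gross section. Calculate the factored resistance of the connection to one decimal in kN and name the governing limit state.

Bolt shear: A_b = π(16)²/4 = 201.06 mm². φR_n = 0.75 × 469 × 201.06 × 4 × 1 = 282.9 kN.
Bearing (14 mm plate, F_u = 450 MPa): end bolts L_c = 24 − 18/2 = 15, R_n = min(1.2×15×14×450, 2.4×16×14×450) = 113.4 kN/bolt; interior L_c = 60 − 18 = 42, R_n = 241.92 kN/bolt. φR_n = 0.75 × (2×113.4 + 2×241.92) = 533.0 kN.
Tension yield (gross): A_g = 118×14 = 1652 mm². φR_n = 0.90 × 345 × 1652 = 512.9 kN.
Governing: min(282.9, 533.0, 512.9) = 282.9 kN → bolt shear.

282.9 kN (bolt shear governs)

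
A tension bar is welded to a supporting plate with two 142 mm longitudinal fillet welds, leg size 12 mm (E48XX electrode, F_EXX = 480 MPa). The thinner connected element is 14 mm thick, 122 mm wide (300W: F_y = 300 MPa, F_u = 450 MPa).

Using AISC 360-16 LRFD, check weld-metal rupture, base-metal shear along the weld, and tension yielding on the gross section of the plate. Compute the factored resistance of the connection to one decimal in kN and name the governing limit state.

461.2 kN (gross-section yield governs)

Weld metal: throat = 0.707×12 = 8.484 mm, L = 2×142 = 284 mm. φR_n = 0.75 × 0.6 × 480 × 8.484 × 284 = 520.4 kN.
Base metal shear (14 mm plate): yield φR_n = 1.0×0.6×300×14×284 = 715.7 kN; rupture φR_n = 0.75×0.6×450×14×284 = 805.1 kN; take 715.7 kN (yield).
Tension yield (gross): A_g = 122×14 = 1708 mm². φR_n = 0.90 × 300 × 1708 = 461.2 kN.
Governing: min(520.4, 715.7, 461.2) = 461.2 kN → gross-section yield.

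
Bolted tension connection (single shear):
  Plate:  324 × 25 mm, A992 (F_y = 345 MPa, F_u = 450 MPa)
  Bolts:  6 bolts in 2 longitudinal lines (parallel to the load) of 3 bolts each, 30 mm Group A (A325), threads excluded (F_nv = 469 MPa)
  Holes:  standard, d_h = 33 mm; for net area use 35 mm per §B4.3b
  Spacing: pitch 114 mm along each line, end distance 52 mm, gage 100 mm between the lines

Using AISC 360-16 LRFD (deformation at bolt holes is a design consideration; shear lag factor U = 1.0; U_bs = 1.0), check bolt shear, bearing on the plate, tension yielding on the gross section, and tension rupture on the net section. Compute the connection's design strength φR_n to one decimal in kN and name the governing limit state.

Bolt shear: A_b = π(30)²/4 = 706.86 mm². φR_n = 0.75 × 469 × 706.86 × 6 × 1 = 1491.8 kN.
Bearing (25 mm plate, F_u = 450 MPa): end bolts L_c = 52 − 33/2 = 35.5, R_n = min(1.2×35.5×25×450, 2.4×30×25×450) = 479.25 kN/bolt; interior L_c = 114 − 33 = 81, R_n = 810 kN/bolt. φR_n = 0.75 × (2×479.25 + 4×810) = 3148.9 kN.
Tension yield (gross): A_g = 324×25 = 8100 mm². φR_n = 0.90 × 345 × 8100 = 2515.1 kN.
Tension rupture (net): A_n = (324 − 2×35)×25 = 6350 mm² (U = 1.0, A_e = A_n). φR_n = 0.75 × 450 × 6350 = 2143.1 kN.
Governing: min(1491.8, 3148.9, 2515.1, 2143.1) = 1491.8 kN → bolt shear.

1491.8 kN (bolt shear governs)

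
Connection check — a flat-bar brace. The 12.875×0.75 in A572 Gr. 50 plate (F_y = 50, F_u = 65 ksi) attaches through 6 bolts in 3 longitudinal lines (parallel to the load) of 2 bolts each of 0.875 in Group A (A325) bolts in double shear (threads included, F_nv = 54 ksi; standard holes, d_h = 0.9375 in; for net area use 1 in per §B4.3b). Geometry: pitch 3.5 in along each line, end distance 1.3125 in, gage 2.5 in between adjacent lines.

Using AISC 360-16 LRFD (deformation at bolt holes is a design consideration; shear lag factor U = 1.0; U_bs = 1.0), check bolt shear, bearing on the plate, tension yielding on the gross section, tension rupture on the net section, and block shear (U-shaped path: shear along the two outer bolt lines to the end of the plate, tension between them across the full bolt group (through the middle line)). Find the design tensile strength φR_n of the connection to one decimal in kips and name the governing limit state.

255.0 kips (block shear governs)

Bolt shear: A_b = π(0.875)²/4 = 0.60132 in². φR_n = 0.75 × 54 × 0.60132 × 6 × 2 = 292.2 kips.
Bearing (0.75 in plate, F_u = 65 ksi): end bolts L_c = 1.3125 − 0.9375/2 = 0.84375, R_n = min(1.2×0.84375×0.75×65, 2.4×0.875×0.75×65) = 49.359 kips/bolt; interior L_c = 3.5 − 0.9375 = 2.5625, R_n = 102.38 kips/bolt. φR_n = 0.75 × (3×49.359 + 3×102.38) = 341.4 kips.
Tension yield (gross): A_g = 12.875×0.75 = 9.6563 in². φR_n = 0.90 × 50 × 9.6563 = 434.5 kips.
Tension rupture (net): A_n = (12.875 − 3×1)×0.75 = 7.4063 in² (U = 1.0, A_e = A_n). φR_n = 0.75 × 65 × 7.4063 = 361.1 kips.
Block shear: shear path 2×[1.3125+1×3.5] = 2×4.8125 in, A_gv = 7.2188, A_nv = 2×(4.8125 − 1.5×1)×0.75 = 4.9688 in²; tension across gage: (5 − 2×1)×0.75 = 2.25 in². R_n = min(0.6×65×4.9688, 0.6×50×7.2188) + 1.0×65×2.25 = min(193.78, 216.56) + 146.25 = 340.03 kips. φR_n = 0.75 × 340.03 = 255.0 kips.
Governing: min(292.2, 341.4, 434.5, 361.1, 255.0) = 255.0 kips → block shear.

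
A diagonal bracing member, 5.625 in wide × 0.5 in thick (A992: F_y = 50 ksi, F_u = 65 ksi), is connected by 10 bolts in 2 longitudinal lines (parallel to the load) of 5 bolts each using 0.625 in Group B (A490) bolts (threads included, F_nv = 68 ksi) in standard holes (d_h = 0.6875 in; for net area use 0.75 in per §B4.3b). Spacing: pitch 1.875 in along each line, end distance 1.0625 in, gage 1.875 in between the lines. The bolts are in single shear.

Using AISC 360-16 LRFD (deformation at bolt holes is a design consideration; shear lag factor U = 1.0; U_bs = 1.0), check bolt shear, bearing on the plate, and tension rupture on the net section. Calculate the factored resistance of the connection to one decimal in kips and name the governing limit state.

100.5 kips (net-section rupture governs)

Bolt shear: A_b = π(0.625)²/4 = 0.3068 in². φR_n = 0.75 × 68 × 0.3068 × 10 × 1 = 156.5 kips.
Bearing (0.5 in plate, F_u = 65 ksi): end bolts L_c = 1.0625 − 0.6875/2 = 0.71875, R_n = min(1.2×0.71875×0.5×65, 2.4×0.625×0.5×65) = 28.031 kips/bolt; interior L_c = 1.875 − 0.6875 = 1.1875, R_n = 46.313 kips/bolt. φR_n = 0.75 × (2×28.031 + 8×46.313) = 319.9 kips.
Tension rupture (net): A_n = (5.625 − 2×0.75)×0.5 = 2.0625 in² (U = 1.0, A_e = A_n). φR_n = 0.75 × 65 × 2.0625 = 100.5 kips.
Governing: min(156.5, 319.9, 100.5) = 100.5 kips → net-section rupture.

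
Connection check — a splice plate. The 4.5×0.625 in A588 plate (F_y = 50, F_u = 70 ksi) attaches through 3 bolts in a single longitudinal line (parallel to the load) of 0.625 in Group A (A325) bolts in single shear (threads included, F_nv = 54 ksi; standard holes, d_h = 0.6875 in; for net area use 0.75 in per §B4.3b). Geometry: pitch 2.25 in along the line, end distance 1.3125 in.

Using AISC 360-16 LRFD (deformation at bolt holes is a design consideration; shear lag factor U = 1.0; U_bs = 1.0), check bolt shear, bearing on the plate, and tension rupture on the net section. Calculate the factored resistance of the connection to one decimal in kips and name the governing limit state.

Bolt shear: A_b = π(0.625)²/4 = 0.3068 in². φR_n = 0.75 × 54 × 0.3068 × 3 × 1 = 37.3 kips.
Bearing (0.625 in plate, F_u = 70 ksi): end bolts L_c = 1.3125 − 0.6875/2 = 0.96875, R_n = min(1.2×0.96875×0.625×70, 2.4×0.625×0.625×70) = 50.859 kips/bolt; interior L_c = 2.25 − 0.6875 = 1.5625, R_n = 65.625 kips/bolt. φR_n = 0.75 × (1×50.859 + 2×65.625) = 136.6 kips.
Tension rupture (net): A_n = (4.5 − 1×0.75)×0.625 = 2.3438 in² (U = 1.0, A_e = A_n). φR_n = 0.75 × 70 × 2.3438 = 123.0 kips.
Governing: min(37.3, 136.6, 123.0) = 37.3 kips → bolt shear.

37.3 kips (bolt shear governs)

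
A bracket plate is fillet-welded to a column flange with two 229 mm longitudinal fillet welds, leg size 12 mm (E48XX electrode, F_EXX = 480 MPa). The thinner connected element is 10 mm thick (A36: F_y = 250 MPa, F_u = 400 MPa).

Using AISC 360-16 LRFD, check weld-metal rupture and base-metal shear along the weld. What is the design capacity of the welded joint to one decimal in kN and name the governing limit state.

687.0 kN (base-metal shear governs)

Weld metal: throat = 0.707×12 = 8.484 mm, L = 2×229 = 458 mm. φR_n = 0.75 × 0.6 × 480 × 8.484 × 458 = 839.3 kN.
Base metal shear (10 mm plate): yield φR_n = 1.0×0.6×250×10×458 = 687.0 kN; rupture φR_n = 0.75×0.6×400×10×458 = 824.4 kN; take 687.0 kN (yield).
Governing: min(839.3, 687.0) = 687.0 kN → base-metal shear.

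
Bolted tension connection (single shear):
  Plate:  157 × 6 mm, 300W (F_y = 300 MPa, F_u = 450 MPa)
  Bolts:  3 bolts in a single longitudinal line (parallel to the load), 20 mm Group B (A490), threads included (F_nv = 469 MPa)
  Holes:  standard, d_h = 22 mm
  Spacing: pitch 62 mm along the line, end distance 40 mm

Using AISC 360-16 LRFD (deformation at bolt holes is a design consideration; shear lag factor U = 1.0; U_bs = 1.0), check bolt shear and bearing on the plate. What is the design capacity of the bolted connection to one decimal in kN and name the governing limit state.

264.9 kN (bearing governs)

Bolt shear: A_b = π(20)²/4 = 314.16 mm². φR_n = 0.75 × 469 × 314.16 × 3 × 1 = 331.5 kN.
Bearing (6 mm plate, F_u = 450 MPa): end bolts L_c = 40 − 22/2 = 29, R_n = min(1.2×29×6×450, 2.4×20×6×450) = 93.96 kN/bolt; interior L_c = 62 − 22 = 40, R_n = 129.6 kN/bolt. φR_n = 0.75 × (1×93.96 + 2×129.6) = 264.9 kN.
Governing: min(331.5, 264.9) = 264.9 kN → bearing.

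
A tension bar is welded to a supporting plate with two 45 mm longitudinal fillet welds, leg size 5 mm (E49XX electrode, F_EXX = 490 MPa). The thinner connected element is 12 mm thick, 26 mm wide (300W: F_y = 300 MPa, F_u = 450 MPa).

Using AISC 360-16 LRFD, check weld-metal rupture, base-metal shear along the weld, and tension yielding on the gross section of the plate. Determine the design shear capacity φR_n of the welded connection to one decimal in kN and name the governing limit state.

Weld metal: throat = 0.707×5 = 3.535 mm, L = 2×45 = 90 mm. φR_n = 0.75 × 0.6 × 490 × 3.535 × 90 = 70.2 kN.
Base metal shear (12 mm plate): yield φR_n = 1.0×0.6×300×12×90 = 194.4 kN; rupture φR_n = 0.75×0.6×450×12×90 = 218.7 kN; take 194.4 kN (yield).
Tension yield (gross): A_g = 26×12 = 312 mm². φR_n = 0.90 × 300 × 312 = 84.2 kN.
Governing: min(70.2, 194.4, 84.2) = 70.2 kN → weld metal.

70.2 kN (weld metal governs)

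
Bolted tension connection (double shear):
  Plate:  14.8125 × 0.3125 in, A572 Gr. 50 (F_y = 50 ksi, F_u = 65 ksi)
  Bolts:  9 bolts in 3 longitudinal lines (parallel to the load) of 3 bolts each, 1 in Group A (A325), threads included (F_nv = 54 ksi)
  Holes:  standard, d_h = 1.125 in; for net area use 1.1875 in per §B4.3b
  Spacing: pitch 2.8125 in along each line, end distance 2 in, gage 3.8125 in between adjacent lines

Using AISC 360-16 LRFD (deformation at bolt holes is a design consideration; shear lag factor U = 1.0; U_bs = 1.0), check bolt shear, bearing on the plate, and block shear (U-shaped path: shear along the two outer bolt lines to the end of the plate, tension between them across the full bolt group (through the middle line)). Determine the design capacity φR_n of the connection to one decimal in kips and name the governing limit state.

165.1 kips (block shear governs)

Bolt shear: A_b = π(1)²/4 = 0.7854 in². φR_n = 0.75 × 54 × 0.7854 × 9 × 2 = 572.6 kips.
Bearing (0.3125 in plate, F_u = 65 ksi): end bolts L_c = 2 − 1.125/2 = 1.4375, R_n = min(1.2×1.4375×0.3125×65, 2.4×1×0.3125×65) = 35.039 kips/bolt; interior L_c = 2.8125 − 1.125 = 1.6875, R_n = 41.133 kips/bolt. φR_n = 0.75 × (3×35.039 + 6×41.133) = 263.9 kips.
Block shear: shear path 2×[2+2×2.8125] = 2×7.625 in, A_gv = 4.7656, A_nv = 2×(7.625 − 2.5×1.1875)×0.3125 = 2.9102 in²; tension across gage: (7.625 − 2×1.1875)×0.3125 = 1.6406 in². R_n = min(0.6×65×2.9102, 0.6×50×4.7656) + 1.0×65×1.6406 = min(113.5, 142.97) + 106.64 = 220.14 kips. φR_n = 0.75 × 220.14 = 165.1 kips.
Governing: min(572.6, 263.9, 165.1) = 165.1 kips → block shear.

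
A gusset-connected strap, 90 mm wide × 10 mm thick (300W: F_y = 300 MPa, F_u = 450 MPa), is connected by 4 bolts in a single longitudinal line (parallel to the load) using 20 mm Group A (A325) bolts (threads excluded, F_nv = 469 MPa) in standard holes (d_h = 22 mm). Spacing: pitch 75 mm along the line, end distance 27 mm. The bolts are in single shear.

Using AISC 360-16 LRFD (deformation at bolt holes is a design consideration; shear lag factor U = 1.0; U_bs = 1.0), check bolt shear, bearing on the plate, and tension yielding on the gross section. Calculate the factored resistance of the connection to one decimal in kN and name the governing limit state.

Bolt shear: A_b = π(20)²/4 = 314.16 mm². φR_n = 0.75 × 469 × 314.16 × 4 × 1 = 442.0 kN.
Bearing (10 mm plate, F_u = 450 MPa): end bolts L_c = 27 − 22/2 = 16, R_n = min(1.2×16×10×450, 2.4×20×10×450) = 86.4 kN/bolt; interior L_c = 75 − 22 = 53, R_n = 216 kN/bolt. φR_n = 0.75 × (1×86.4 + 3×216) = 550.8 kN.
Tension yield (gross): A_g = 90×10 = 900 mm². φR_n = 0.90 × 300 × 900 = 243.0 kN.
Governing: min(442.0, 550.8, 243.0) = 243.0 kN → gross-section yield.

243.0 kN (gross-section yield governs)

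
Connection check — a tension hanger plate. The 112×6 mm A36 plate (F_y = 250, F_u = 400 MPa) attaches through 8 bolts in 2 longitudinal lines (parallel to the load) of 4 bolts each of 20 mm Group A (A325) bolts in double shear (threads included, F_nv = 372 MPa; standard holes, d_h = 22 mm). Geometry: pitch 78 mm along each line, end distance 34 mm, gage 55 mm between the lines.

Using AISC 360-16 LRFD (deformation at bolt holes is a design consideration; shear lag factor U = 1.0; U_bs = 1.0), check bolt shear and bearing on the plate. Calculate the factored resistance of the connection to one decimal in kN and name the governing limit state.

Bolt shear: A_b = π(20)²/4 = 314.16 mm². φR_n = 0.75 × 372 × 314.16 × 8 × 2 = 1402.4 kN.
Bearing (6 mm plate, F_u = 400 MPa): end bolts L_c = 34 − 22/2 = 23, R_n = min(1.2×23×6×400, 2.4×20×6×400) = 66.24 kN/bolt; interior L_c = 78 − 22 = 56, R_n = 115.2 kN/bolt. φR_n = 0.75 × (2×66.24 + 6×115.2) = 617.8 kN.
Governing: min(1402.4, 617.8) = 617.8 kN → bearing.

617.8 kN (bearing governs)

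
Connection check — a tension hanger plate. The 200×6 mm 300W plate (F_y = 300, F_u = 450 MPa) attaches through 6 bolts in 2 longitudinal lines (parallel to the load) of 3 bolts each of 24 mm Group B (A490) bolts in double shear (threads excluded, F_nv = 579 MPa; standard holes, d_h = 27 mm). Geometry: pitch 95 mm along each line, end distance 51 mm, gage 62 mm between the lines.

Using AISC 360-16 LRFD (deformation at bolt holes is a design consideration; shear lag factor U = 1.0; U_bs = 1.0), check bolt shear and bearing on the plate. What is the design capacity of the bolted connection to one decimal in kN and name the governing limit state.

648.8 kN (bearing governs)

Bolt shear: A_b = π(24)²/4 = 452.39 mm². φR_n = 0.75 × 579 × 452.39 × 6 × 2 = 2357.4 kN.
Bearing (6 mm plate, F_u = 450 MPa): end bolts L_c = 51 − 27/2 = 37.5, R_n = min(1.2×37.5×6×450, 2.4×24×6×450) = 121.5 kN/bolt; interior L_c = 95 − 27 = 68, R_n = 155.52 kN/bolt. φR_n = 0.75 × (2×121.5 + 4×155.52) = 648.8 kN.
Governing: min(2357.4, 648.8) = 648.8 kN → bearing.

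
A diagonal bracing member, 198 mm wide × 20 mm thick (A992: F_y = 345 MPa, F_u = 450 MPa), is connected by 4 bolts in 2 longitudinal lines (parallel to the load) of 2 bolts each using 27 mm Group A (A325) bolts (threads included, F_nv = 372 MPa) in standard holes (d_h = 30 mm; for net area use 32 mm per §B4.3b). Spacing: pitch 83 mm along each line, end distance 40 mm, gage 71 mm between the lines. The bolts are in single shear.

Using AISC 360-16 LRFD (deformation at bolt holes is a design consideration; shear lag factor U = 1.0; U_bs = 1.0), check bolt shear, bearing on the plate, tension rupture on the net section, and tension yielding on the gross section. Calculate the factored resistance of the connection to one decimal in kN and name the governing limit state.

Bolt shear: A_b = π(27)²/4 = 572.56 mm². φR_n = 0.75 × 372 × 572.56 × 4 × 1 = 639.0 kN.
Bearing (20 mm plate, F_u = 450 MPa): end bolts L_c = 40 − 30/2 = 25, R_n = min(1.2×25×20×450, 2.4×27×20×450) = 270 kN/bolt; interior L_c = 83 − 30 = 53, R_n = 572.4 kN/bolt. φR_n = 0.75 × (2×270 + 2×572.4) = 1263.6 kN.
Tension rupture (net): A_n = (198 − 2×32)×20 = 2680 mm² (U = 1.0, A_e = A_n). φR_n = 0.75 × 450 × 2680 = 904.5 kN.
Tension yield (gross): A_g = 198×20 = 3960 mm². φR_n = 0.90 × 345 × 3960 = 1229.6 kN.
Governing: min(639.0, 1263.6, 904.5, 1229.6) = 639.0 kN → bolt shear.

639.0 kN (bolt shear governs)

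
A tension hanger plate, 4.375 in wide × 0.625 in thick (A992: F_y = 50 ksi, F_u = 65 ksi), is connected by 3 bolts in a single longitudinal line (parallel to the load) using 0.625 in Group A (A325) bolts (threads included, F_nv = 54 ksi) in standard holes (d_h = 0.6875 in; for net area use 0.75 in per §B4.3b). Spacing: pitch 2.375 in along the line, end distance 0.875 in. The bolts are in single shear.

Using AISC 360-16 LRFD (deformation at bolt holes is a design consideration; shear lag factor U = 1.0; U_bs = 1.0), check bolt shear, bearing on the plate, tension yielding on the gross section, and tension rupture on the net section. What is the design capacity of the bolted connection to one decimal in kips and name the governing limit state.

37.3 kips (bolt shear governs)

Bolt shear: A_b = π(0.625)²/4 = 0.3068 in². φR_n = 0.75 × 54 × 0.3068 × 3 × 1 = 37.3 kips.
Bearing (0.625 in plate, F_u = 65 ksi): end bolts L_c = 0.875 − 0.6875/2 = 0.53125, R_n = min(1.2×0.53125×0.625×65, 2.4×0.625×0.625×65) = 25.898 kips/bolt; interior L_c = 2.375 − 0.6875 = 1.6875, R_n = 60.938 kips/bolt. φR_n = 0.75 × (1×25.898 + 2×60.938) = 110.8 kips.
Tension yield (gross): A_g = 4.375×0.625 = 2.7344 in². φR_n = 0.90 × 50 × 2.7344 = 123.0 kips.
Tension rupture (net): A_n = (4.375 − 1×0.75)×0.625 = 2.2656 in² (U = 1.0, A_e = A_n). φR_n = 0.75 × 65 × 2.2656 = 110.4 kips.
Governing: min(37.3, 110.8, 123.0, 110.4) = 37.3 kips → bolt shear.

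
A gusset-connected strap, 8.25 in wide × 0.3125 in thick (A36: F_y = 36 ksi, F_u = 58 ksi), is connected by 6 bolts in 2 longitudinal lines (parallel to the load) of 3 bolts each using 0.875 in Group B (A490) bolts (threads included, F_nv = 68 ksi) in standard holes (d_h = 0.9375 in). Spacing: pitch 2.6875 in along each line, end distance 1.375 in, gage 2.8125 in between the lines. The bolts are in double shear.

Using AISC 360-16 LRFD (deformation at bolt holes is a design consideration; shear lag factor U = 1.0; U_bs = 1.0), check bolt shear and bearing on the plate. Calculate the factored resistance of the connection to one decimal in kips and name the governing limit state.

143.8 kips (bearing governs)

Bolt shear: A_b = π(0.875)²/4 = 0.60132 in². φR_n = 0.75 × 68 × 0.60132 × 6 × 2 = 368.0 kips.
Bearing (0.3125 in plate, F_u = 58 ksi): end bolts L_c = 1.375 − 0.9375/2 = 0.90625, R_n = min(1.2×0.90625×0.3125×58, 2.4×0.875×0.3125×58) = 19.711 kips/bolt; interior L_c = 2.6875 − 0.9375 = 1.75, R_n = 38.063 kips/bolt. φR_n = 0.75 × (2×19.711 + 4×38.063) = 143.8 kips.
Governing: min(368.0, 143.8) = 143.8 kips → bearing.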